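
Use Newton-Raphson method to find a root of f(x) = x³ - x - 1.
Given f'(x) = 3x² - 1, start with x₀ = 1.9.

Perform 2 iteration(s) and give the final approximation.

f(x) = x³ - x - 1
f'(x) = 3x² - 1
x₀ = 1.9

Newton-Raphson formula: x_{n+1} = x_n - f(x_n)/f'(x_n)

Iteration 1:
  f(1.900000) = 3.959000
  f'(1.900000) = 9.830000
  x_1 = 1.900000 - 3.959000/9.830000 = 1.497253
Iteration 2:
  f(1.497253) = 0.859240
  f'(1.497253) = 5.725302
  x_2 = 1.497253 - 0.859240/5.725302 = 1.347176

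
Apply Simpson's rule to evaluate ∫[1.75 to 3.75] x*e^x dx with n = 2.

f(x) = x*e^x
a = 1.75, b = 3.75, n = 2
h = (b - a)/n = 1.000000

Simpson's rule: (h/3)[f(x₀) + 4f(x₁) + 2f(x₂) + ... + f(xₙ)]

x_0 = 1.7500, f(x_0) = 10.070555, coefficient = 1
x_1 = 2.7500, f(x_1) = 43.017238, coefficient = 4
x_2 = 3.7500, f(x_2) = 159.454058, coefficient = 1

I ≈ (1.000000/3) × 341.593563 = 113.864521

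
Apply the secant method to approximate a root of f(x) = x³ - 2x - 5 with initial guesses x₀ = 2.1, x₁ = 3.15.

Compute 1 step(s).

f(x) = x³ - 2x - 5
x₀ = 2.1, x₁ = 3.15

Secant formula: x_{n+1} = x_n - f(x_n)(x_n - x_{n-1})/(f(x_n) - f(x_{n-1}))

Iteration 1:
  f(2.100000) = 0.061000
  f(3.150000) = 19.955875
  x_2 = 3.150000 - 19.955875×(3.150000 - 2.100000)/(19.955875 - 0.061000)
       = 2.096781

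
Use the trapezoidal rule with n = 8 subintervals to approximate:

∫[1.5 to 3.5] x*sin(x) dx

f(x) = x*sin(x)
a = 1.5, b = 3.5, n = 8
h = (b - a)/n = 0.250000

Trapezoidal rule: (h/2)[f(x₀) + 2f(x₁) + 2f(x₂) + ... + f(xₙ)]

x_0 = 1.5000, f(x_0) = 1.496242, coefficient = 1
x_1 = 1.7500, f(x_1) = 1.721975, coefficient = 2
x_2 = 2.0000, f(x_2) = 1.818595, coefficient = 2
x_3 = 2.2500, f(x_3) = 1.750665, coefficient = 2
x_4 = 2.5000, f(x_4) = 1.496180, coefficient = 2
x_5 = 2.7500, f(x_5) = 1.049568, coefficient = 2
x_6 = 3.0000, f(x_6) = 0.423360, coefficient = 2
x_7 = 3.2500, f(x_7) = -0.351634, coefficient = 2
x_8 = 3.5000, f(x_8) = -1.227741, coefficient = 1

I ≈ (0.250000/2) × 16.085919 = 2.010740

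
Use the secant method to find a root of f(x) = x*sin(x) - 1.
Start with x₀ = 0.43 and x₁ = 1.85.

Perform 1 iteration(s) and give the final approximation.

f(x) = x*sin(x) - 1
x₀ = 0.43, x₁ = 1.85

Secant formula: x_{n+1} = x_n - f(x_n)(x_n - x_{n-1})/(f(x_n) - f(x_{n-1}))

Iteration 1:
  f(0.430000) = -0.820746
  f(1.850000) = 0.778359
  x_2 = 1.850000 - 0.778359×(1.850000 - 0.430000)/(0.778359 - (-0.820746))
       = 1.158820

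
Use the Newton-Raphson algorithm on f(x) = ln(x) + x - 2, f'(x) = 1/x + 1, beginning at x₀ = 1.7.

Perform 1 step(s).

f(x) = ln(x) + x - 2
f'(x) = 1/x + 1
x₀ = 1.7

Newton-Raphson formula: x_{n+1} = x_n - f(x_n)/f'(x_n)

Iteration 1:
  f(1.700000) = 0.230628
  f'(1.700000) = 1.588235
  x_1 = 1.700000 - 0.230628/1.588235 = 1.554790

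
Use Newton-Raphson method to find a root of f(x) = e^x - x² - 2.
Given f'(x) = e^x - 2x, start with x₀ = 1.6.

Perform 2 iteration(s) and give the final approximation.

f(x) = e^x - x² - 2
f'(x) = e^x - 2x
x₀ = 1.6

Newton-Raphson formula: x_{n+1} = x_n - f(x_n)/f'(x_n)

Iteration 1:
  f(1.600000) = 0.393032
  f'(1.600000) = 1.753032
  x_1 = 1.600000 - 0.393032/1.753032 = 1.375799
Iteration 2:
  f(1.375799) = 0.065415
  f'(1.375799) = 1.206639
  x_2 = 1.375799 - 0.065415/1.206639 = 1.321586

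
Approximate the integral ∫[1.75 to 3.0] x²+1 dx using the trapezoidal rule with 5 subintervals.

f(x) = x²+1
a = 1.75, b = 3.0, n = 5
h = (b - a)/n = 0.250000

Trapezoidal rule: (h/2)[f(x₀) + 2f(x₁) + 2f(x₂) + ... + f(xₙ)]

x_0 = 1.7500, f(x_0) = 4.062500, coefficient = 1
x_1 = 2.0000, f(x_1) = 5.000000, coefficient = 2
x_2 = 2.2500, f(x_2) = 6.062500, coefficient = 2
x_3 = 2.5000, f(x_3) = 7.250000, coefficient = 2
x_4 = 2.7500, f(x_4) = 8.562500, coefficient = 2
x_5 = 3.0000, f(x_5) = 10.000000, coefficient = 1

I ≈ (0.250000/2) × 67.812500 = 8.476562
Exact value: 8.463542
Error: 0.013021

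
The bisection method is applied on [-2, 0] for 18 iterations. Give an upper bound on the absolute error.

Bisection error bound: |error| ≤ (b-a)/2^n
|error| ≤ (0 - (-2))/2^18 = 2/2^18
|error| ≤ 0.0000076294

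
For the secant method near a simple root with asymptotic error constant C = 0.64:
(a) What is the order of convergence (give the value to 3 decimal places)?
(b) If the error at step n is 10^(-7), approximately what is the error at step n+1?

(a) Secant method has superlinear convergence with order φ = (1+√5)/2 ≈ 1.618.
    This means |e_{n+1}| ≈ C|e_n|^1.618.

(b) With |e_n| = 10^(-7) and C = 0.64:
    |e_{n+1}| ≈ 0.64 × (10^(-7))^1.618 = 0.64 × 10^(-11.33)

(a) ≈ 1.618 (golden ratio); (b) |e_{n+1}| ≈ 3.020e-12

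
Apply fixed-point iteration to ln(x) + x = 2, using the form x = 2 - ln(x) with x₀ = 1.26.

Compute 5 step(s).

Equation: ln(x) + x = 2
Fixed-point form: x = 2 - ln(x)
x₀ = 1.26

x_1 = g(1.260000) = 1.768888
x_2 = g(1.768888) = 1.429649
x_3 = g(1.429649) = 1.642571
x_4 = g(1.642571) = 1.503737
x_5 = g(1.503737) = 1.592047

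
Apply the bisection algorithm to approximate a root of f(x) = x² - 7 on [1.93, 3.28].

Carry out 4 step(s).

f(x) = x² - 7
Initial interval: [1.93, 3.28]

Iteration 1:
  c_1 = (1.930000 + 3.280000)/2 = 2.605000
  f(c_1) = f(2.605000) = -0.213975
  f(a) × f(c) ≥ 0, new interval: [2.605000, 3.280000]
Iteration 2:
  c_2 = (2.605000 + 3.280000)/2 = 2.942500
  f(c_2) = f(2.942500) = 1.658306
  f(a) × f(c) < 0, new interval: [2.605000, 2.942500]
Iteration 3:
  c_3 = (2.605000 + 2.942500)/2 = 2.773750
  f(c_3) = f(2.773750) = 0.693689
  f(a) × f(c) < 0, new interval: [2.605000, 2.773750]
Iteration 4:
  c_4 = (2.605000 + 2.773750)/2 = 2.689375
  f(c_4) = f(2.689375) = 0.232738
  f(a) × f(c) < 0, new interval: [2.605000, 2.689375]

After 4 iteration(s), the approximation is c_4 = 2.689375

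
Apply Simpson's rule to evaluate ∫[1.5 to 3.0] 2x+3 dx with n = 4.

f(x) = 2x+3
a = 1.5, b = 3.0, n = 4
h = (b - a)/n = 0.375000

Simpson's rule: (h/3)[f(x₀) + 4f(x₁) + 2f(x₂) + ... + f(xₙ)]

x_0 = 1.5000, f(x_0) = 6.000000, coefficient = 1
x_1 = 1.8750, f(x_1) = 6.750000, coefficient = 4
x_2 = 2.2500, f(x_2) = 7.500000, coefficient = 2
x_3 = 2.6250, f(x_3) = 8.250000, coefficient = 4
x_4 = 3.0000, f(x_4) = 9.000000, coefficient = 1

I ≈ (0.375000/3) × 90.000000 = 11.250000
Exact value: 11.250000
Error: 0.000000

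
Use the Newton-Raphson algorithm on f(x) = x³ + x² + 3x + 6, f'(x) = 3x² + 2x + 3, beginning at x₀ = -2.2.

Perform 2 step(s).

f(x) = x³ + x² + 3x + 6
f'(x) = 3x² + 2x + 3
x₀ = -2.2

Newton-Raphson formula: x_{n+1} = x_n - f(x_n)/f'(x_n)

Iteration 1:
  f(-2.200000) = -6.408000
  f'(-2.200000) = 13.120000
  x_1 = -2.200000 - (-6.408000)/13.120000 = -1.711585
Iteration 2:
  f(-1.711585) = -1.219363
  f'(-1.711585) = 8.365403
  x_2 = -1.711585 - (-1.219363)/8.365403 = -1.565823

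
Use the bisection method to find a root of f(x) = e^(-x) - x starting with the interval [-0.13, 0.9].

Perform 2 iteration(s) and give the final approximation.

f(x) = e^(-x) - x
Initial interval: [-0.13, 0.9]

Iteration 1:
  c_1 = (-0.130000 + 0.900000)/2 = 0.385000
  f(c_1) = f(0.385000) = 0.295451
  f(a) × f(c) ≥ 0, new interval: [0.385000, 0.900000]
Iteration 2:
  c_2 = (0.385000 + 0.900000)/2 = 0.642500
  f(c_2) = f(0.642500) = -0.116524
  f(a) × f(c) < 0, new interval: [0.385000, 0.642500]

After 2 iteration(s), the approximation is c_2 = 0.642500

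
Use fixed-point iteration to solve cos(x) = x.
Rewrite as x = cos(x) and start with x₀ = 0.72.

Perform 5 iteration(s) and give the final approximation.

Equation: cos(x) = x
Fixed-point form: x = cos(x)
x₀ = 0.72

x_1 = g(0.720000) = 0.751806
x_2 = g(0.751806) = 0.730457
x_3 = g(0.730457) = 0.744870
x_4 = g(0.744870) = 0.735176
x_5 = g(0.735176) = 0.741713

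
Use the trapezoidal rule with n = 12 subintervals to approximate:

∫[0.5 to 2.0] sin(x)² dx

f(x) = sin(x)²
a = 0.5, b = 2.0, n = 12
h = (b - a)/n = 0.125000

Trapezoidal rule: (h/2)[f(x₀) + 2f(x₁) + 2f(x₂) + ... + f(xₙ)]

x_0 = 0.5000, f(x_0) = 0.229849, coefficient = 1
x_1 = 0.6250, f(x_1) = 0.342339, coefficient = 2
x_2 = 0.7500, f(x_2) = 0.464631, coefficient = 2
x_3 = 0.8750, f(x_3) = 0.589123, coefficient = 2
x_4 = 1.0000, f(x_4) = 0.708073, coefficient = 2
x_5 = 1.1250, f(x_5) = 0.814087, coefficient = 2
x_6 = 1.2500, f(x_6) = 0.900572, coefficient = 2
x_7 = 1.3750, f(x_7) = 0.962151, coefficient = 2
x_8 = 1.5000, f(x_8) = 0.994996, coefficient = 2
x_9 = 1.6250, f(x_9) = 0.997065, coefficient = 2
x_10 = 1.7500, f(x_10) = 0.968228, coefficient = 2
x_11 = 1.8750, f(x_11) = 0.910280, coefficient = 2
x_12 = 2.0000, f(x_12) = 0.826822, coefficient = 1

I ≈ (0.125000/2) × 18.359762 = 1.147485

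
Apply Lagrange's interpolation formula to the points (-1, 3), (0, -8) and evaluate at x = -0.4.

Lagrange interpolation formula:
P(x) = Σ yᵢ × Lᵢ(x)
where Lᵢ(x) = Π_{j≠i} (x - xⱼ)/(xᵢ - xⱼ)

L_0(-0.4) = (-0.4 - 0)/(-1 - 0) = 0.400000
L_1(-0.4) = (-0.4 - (-1))/(0 - (-1)) = 0.600000

P(-0.4) = 3×L_0(-0.4) + (-8)×L_1(-0.4)
P(-0.4) = -3.600000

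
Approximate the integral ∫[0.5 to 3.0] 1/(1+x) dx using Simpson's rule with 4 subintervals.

f(x) = 1/(1+x)
a = 0.5, b = 3.0, n = 4
h = (b - a)/n = 0.625000

Simpson's rule: (h/3)[f(x₀) + 4f(x₁) + 2f(x₂) + ... + f(xₙ)]

x_0 = 0.5000, f(x_0) = 0.666667, coefficient = 1
x_1 = 1.1250, f(x_1) = 0.470588, coefficient = 4
x_2 = 1.7500, f(x_2) = 0.363636, coefficient = 2
x_3 = 2.3750, f(x_3) = 0.296296, coefficient = 4
x_4 = 3.0000, f(x_4) = 0.250000, coefficient = 1

I ≈ (0.625000/3) × 4.711478 = 0.981558
Exact value: 0.980829
Error: 0.000729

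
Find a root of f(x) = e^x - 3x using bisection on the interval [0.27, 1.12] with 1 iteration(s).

f(x) = e^x - 3x
Initial interval: [0.27, 1.12]

Iteration 1:
  c_1 = (0.270000 + 1.120000)/2 = 0.695000
  f(c_1) = f(0.695000) = -0.081291
  f(a) × f(c) < 0, new interval: [0.270000, 0.695000]

After 1 iteration(s), the approximation is c_1 = 0.695000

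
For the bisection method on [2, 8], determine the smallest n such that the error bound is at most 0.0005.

We need (b-a)/2^n ≤ 0.0005
(8 - 2)/2^n ≤ 0.0005
6/2^n ≤ 0.0005
2^n ≥ 12000
n ≥ log₂(12000) = 13.55
n ≥ 14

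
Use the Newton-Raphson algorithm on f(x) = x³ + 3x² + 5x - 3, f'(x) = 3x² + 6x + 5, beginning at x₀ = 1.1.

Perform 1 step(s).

f(x) = x³ + 3x² + 5x - 3
f'(x) = 3x² + 6x + 5
x₀ = 1.1

Newton-Raphson formula: x_{n+1} = x_n - f(x_n)/f'(x_n)

Iteration 1:
  f(1.100000) = 7.461000
  f'(1.100000) = 15.230000
  x_1 = 1.100000 - 7.461000/15.230000 = 0.610112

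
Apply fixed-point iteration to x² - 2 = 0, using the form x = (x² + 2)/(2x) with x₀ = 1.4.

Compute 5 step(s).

Equation: x² - 2 = 0
Fixed-point form: x = (x² + 2)/(2x)
x₀ = 1.4

x_1 = g(1.400000) = 1.414286
x_2 = g(1.414286) = 1.414214
x_3 = g(1.414214) = 1.414214
x_4 = g(1.414214) = 1.414214
x_5 = g(1.414214) = 1.414214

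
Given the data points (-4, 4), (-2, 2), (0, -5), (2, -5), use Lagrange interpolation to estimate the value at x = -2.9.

Lagrange interpolation formula:
P(x) = Σ yᵢ × Lᵢ(x)
where Lᵢ(x) = Π_{j≠i} (x - xⱼ)/(xᵢ - xⱼ)

L_0(-2.9) = (-2.9 - (-2))/(-4 - (-2)) × (-2.9 - 0)/(-4 - 0) × (-2.9 - 2)/(-4 - 2) = 0.266437
L_1(-2.9) = (-2.9 - (-4))/(-2 - (-4)) × (-2.9 - 0)/(-2 - 0) × (-2.9 - 2)/(-2 - 2) = 0.976938
L_2(-2.9) = (-2.9 - (-4))/(0 - (-4)) × (-2.9 - (-2))/(0 - (-2)) × (-2.9 - 2)/(0 - 2) = -0.303187
L_3(-2.9) = (-2.9 - (-4))/(2 - (-4)) × (-2.9 - (-2))/(2 - (-2)) × (-2.9 - 0)/(2 - 0) = 0.059812

P(-2.9) = 4×L_0(-2.9) + 2×L_1(-2.9) + (-5)×L_2(-2.9) + (-5)×L_3(-2.9)
P(-2.9) = 4.236500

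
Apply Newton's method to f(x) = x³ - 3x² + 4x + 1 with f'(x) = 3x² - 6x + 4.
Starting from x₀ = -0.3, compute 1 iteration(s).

f(x) = x³ - 3x² + 4x + 1
f'(x) = 3x² - 6x + 4
x₀ = -0.3

Newton-Raphson formula: x_{n+1} = x_n - f(x_n)/f'(x_n)

Iteration 1:
  f(-0.300000) = -0.497000
  f'(-0.300000) = 6.070000
  x_1 = -0.300000 - (-0.497000)/6.070000 = -0.218122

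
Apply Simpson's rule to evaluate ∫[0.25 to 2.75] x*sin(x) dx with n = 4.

f(x) = x*sin(x)
a = 0.25, b = 2.75, n = 4
h = (b - a)/n = 0.625000

Simpson's rule: (h/3)[f(x₀) + 4f(x₁) + 2f(x₂) + ... + f(xₙ)]

x_0 = 0.2500, f(x_0) = 0.061851, coefficient = 1
x_1 = 0.8750, f(x_1) = 0.671601, coefficient = 4
x_2 = 1.5000, f(x_2) = 1.496242, coefficient = 2
x_3 = 2.1250, f(x_3) = 1.806930, coefficient = 4
x_4 = 2.7500, f(x_4) = 1.049568, coefficient = 1

I ≈ (0.625000/3) × 14.018024 = 2.920422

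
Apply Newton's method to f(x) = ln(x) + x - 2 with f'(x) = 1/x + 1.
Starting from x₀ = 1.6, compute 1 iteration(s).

f(x) = ln(x) + x - 2
f'(x) = 1/x + 1
x₀ = 1.6

Newton-Raphson formula: x_{n+1} = x_n - f(x_n)/f'(x_n)

Iteration 1:
  f(1.600000) = 0.070004
  f'(1.600000) = 1.625000
  x_1 = 1.600000 - 0.070004/1.625000 = 1.556921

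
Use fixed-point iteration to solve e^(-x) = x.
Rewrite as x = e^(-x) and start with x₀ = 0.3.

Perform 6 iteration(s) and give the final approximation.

Equation: e^(-x) = x
Fixed-point form: x = e^(-x)
x₀ = 0.3

x_1 = g(0.300000) = 0.740818
x_2 = g(0.740818) = 0.476724
x_3 = g(0.476724) = 0.620814
x_4 = g(0.620814) = 0.537507
x_5 = g(0.537507) = 0.584203
x_6 = g(0.584203) = 0.557550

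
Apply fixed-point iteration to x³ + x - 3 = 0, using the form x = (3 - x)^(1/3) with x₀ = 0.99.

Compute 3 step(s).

Equation: x³ + x - 3 = 0
Fixed-point form: x = (3 - x)^(1/3)
x₀ = 0.99

x_1 = g(0.990000) = 1.262017
x_2 = g(1.262017) = 1.202306
x_3 = g(1.202306) = 1.215921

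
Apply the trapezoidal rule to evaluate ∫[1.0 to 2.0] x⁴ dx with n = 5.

f(x) = x⁴
a = 1.0, b = 2.0, n = 5
h = (b - a)/n = 0.200000

Trapezoidal rule: (h/2)[f(x₀) + 2f(x₁) + 2f(x₂) + ... + f(xₙ)]

x_0 = 1.0000, f(x_0) = 1.000000, coefficient = 1
x_1 = 1.2000, f(x_1) = 2.073600, coefficient = 2
x_2 = 1.4000, f(x_2) = 3.841600, coefficient = 2
x_3 = 1.6000, f(x_3) = 6.553600, coefficient = 2
x_4 = 1.8000, f(x_4) = 10.497600, coefficient = 2
x_5 = 2.0000, f(x_5) = 16.000000, coefficient = 1

I ≈ (0.200000/2) × 62.932800 = 6.293280
Exact value: 6.200000
Error: 0.093280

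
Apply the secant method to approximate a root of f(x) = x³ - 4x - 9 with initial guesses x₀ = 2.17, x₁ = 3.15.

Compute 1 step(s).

f(x) = x³ - 4x - 9
x₀ = 2.17, x₁ = 3.15

Secant formula: x_{n+1} = x_n - f(x_n)(x_n - x_{n-1})/(f(x_n) - f(x_{n-1}))

Iteration 1:
  f(2.170000) = -7.461687
  f(3.150000) = 9.655875
  x_2 = 3.150000 - 9.655875×(3.150000 - 2.170000)/(9.655875 - (-7.461687))
       = 2.597190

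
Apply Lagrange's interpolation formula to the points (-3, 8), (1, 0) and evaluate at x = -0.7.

Lagrange interpolation formula:
P(x) = Σ yᵢ × Lᵢ(x)
where Lᵢ(x) = Π_{j≠i} (x - xⱼ)/(xᵢ - xⱼ)

L_0(-0.7) = (-0.7 - 1)/(-3 - 1) = 0.425000
L_1(-0.7) = (-0.7 - (-3))/(1 - (-3)) = 0.575000

P(-0.7) = 8×L_0(-0.7) + 0×L_1(-0.7)
P(-0.7) = 3.400000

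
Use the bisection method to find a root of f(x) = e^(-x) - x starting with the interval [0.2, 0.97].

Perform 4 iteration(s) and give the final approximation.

f(x) = e^(-x) - x
Initial interval: [0.2, 0.97]

Iteration 1:
  c_1 = (0.200000 + 0.970000)/2 = 0.585000
  f(c_1) = f(0.585000) = -0.027894
  f(a) × f(c) < 0, new interval: [0.200000, 0.585000]
Iteration 2:
  c_2 = (0.200000 + 0.585000)/2 = 0.392500
  f(c_2) = f(0.392500) = 0.282866
  f(a) × f(c) ≥ 0, new interval: [0.392500, 0.585000]
Iteration 3:
  c_3 = (0.392500 + 0.585000)/2 = 0.488750
  f(c_3) = f(0.488750) = 0.124643
  f(a) × f(c) ≥ 0, new interval: [0.488750, 0.585000]
Iteration 4:
  c_4 = (0.488750 + 0.585000)/2 = 0.536875
  f(c_4) = f(0.536875) = 0.047697
  f(a) × f(c) ≥ 0, new interval: [0.536875, 0.585000]

After 4 iteration(s), the approximation is c_4 = 0.536875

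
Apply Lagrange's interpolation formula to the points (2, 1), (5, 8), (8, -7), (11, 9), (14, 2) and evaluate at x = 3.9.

Lagrange interpolation formula:
P(x) = Σ yᵢ × Lᵢ(x)
where Lᵢ(x) = Π_{j≠i} (x - xⱼ)/(xᵢ - xⱼ)

L_0(3.9) = (3.9 - 5)/(2 - 5) × (3.9 - 8)/(2 - 8) × (3.9 - 11)/(2 - 11) × (3.9 - 14)/(2 - 14) = 0.166364
L_1(3.9) = (3.9 - 2)/(5 - 2) × (3.9 - 8)/(5 - 8) × (3.9 - 11)/(5 - 11) × (3.9 - 14)/(5 - 14) = 1.149426
L_2(3.9) = (3.9 - 2)/(8 - 2) × (3.9 - 5)/(8 - 5) × (3.9 - 11)/(8 - 11) × (3.9 - 14)/(8 - 14) = -0.462574
L_3(3.9) = (3.9 - 2)/(11 - 2) × (3.9 - 5)/(11 - 5) × (3.9 - 8)/(11 - 8) × (3.9 - 14)/(11 - 14) = 0.178080
L_4(3.9) = (3.9 - 2)/(14 - 2) × (3.9 - 5)/(14 - 5) × (3.9 - 8)/(14 - 8) × (3.9 - 11)/(14 - 11) = -0.031296

P(3.9) = 1×L_0(3.9) + 8×L_1(3.9) + (-7)×L_2(3.9) + 9×L_3(3.9) + 2×L_4(3.9)
P(3.9) = 14.139914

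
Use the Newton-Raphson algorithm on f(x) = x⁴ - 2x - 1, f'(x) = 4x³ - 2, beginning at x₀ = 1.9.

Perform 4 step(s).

f(x) = x⁴ - 2x - 1
f'(x) = 4x³ - 2
x₀ = 1.9

Newton-Raphson formula: x_{n+1} = x_n - f(x_n)/f'(x_n)

Iteration 1:
  f(1.900000) = 8.232100
  f'(1.900000) = 25.436000
  x_1 = 1.900000 - 8.232100/25.436000 = 1.576360
Iteration 2:
  f(1.576360) = 2.022066
  f'(1.576360) = 13.668465
  x_2 = 1.576360 - 2.022066/13.668465 = 1.428424
Iteration 3:
  f(1.428424) = 0.306361
  f'(1.428424) = 9.658190
  x_3 = 1.428424 - 0.306361/9.658190 = 1.396703
Iteration 4:
  f(1.396703) = 0.012137
  f'(1.396703) = 8.898645
  x_4 = 1.396703 - 0.012137/8.898645 = 1.395339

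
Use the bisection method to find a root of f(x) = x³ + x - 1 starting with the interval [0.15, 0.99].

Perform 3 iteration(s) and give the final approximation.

f(x) = x³ + x - 1
Initial interval: [0.15, 0.99]

Iteration 1:
  c_1 = (0.150000 + 0.990000)/2 = 0.570000
  f(c_1) = f(0.570000) = -0.244807
  f(a) × f(c) ≥ 0, new interval: [0.570000, 0.990000]
Iteration 2:
  c_2 = (0.570000 + 0.990000)/2 = 0.780000
  f(c_2) = f(0.780000) = 0.254552
  f(a) × f(c) < 0, new interval: [0.570000, 0.780000]
Iteration 3:
  c_3 = (0.570000 + 0.780000)/2 = 0.675000
  f(c_3) = f(0.675000) = -0.017453
  f(a) × f(c) ≥ 0, new interval: [0.675000, 0.780000]

After 3 iteration(s), the approximation is c_3 = 0.675000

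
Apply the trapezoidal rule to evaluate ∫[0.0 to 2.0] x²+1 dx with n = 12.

f(x) = x²+1
a = 0.0, b = 2.0, n = 12
h = (b - a)/n = 0.166667

Trapezoidal rule: (h/2)[f(x₀) + 2f(x₁) + 2f(x₂) + ... + f(xₙ)]

x_0 = 0.0000, f(x_0) = 1.000000, coefficient = 1
x_1 = 0.1667, f(x_1) = 1.027778, coefficient = 2
x_2 = 0.3333, f(x_2) = 1.111111, coefficient = 2
x_3 = 0.5000, f(x_3) = 1.250000, coefficient = 2
x_4 = 0.6667, f(x_4) = 1.444444, coefficient = 2
x_5 = 0.8333, f(x_5) = 1.694444, coefficient = 2
x_6 = 1.0000, f(x_6) = 2.000000, coefficient = 2
x_7 = 1.1667, f(x_7) = 2.361111, coefficient = 2
x_8 = 1.3333, f(x_8) = 2.777778, coefficient = 2
x_9 = 1.5000, f(x_9) = 3.250000, coefficient = 2
x_10 = 1.6667, f(x_10) = 3.777778, coefficient = 2
x_11 = 1.8333, f(x_11) = 4.361111, coefficient = 2
x_12 = 2.0000, f(x_12) = 5.000000, coefficient = 1

I ≈ (0.166667/2) × 56.111111 = 4.675926
Exact value: 4.666667
Error: 0.009259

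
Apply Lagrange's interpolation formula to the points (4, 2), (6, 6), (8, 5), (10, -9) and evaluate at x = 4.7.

Lagrange interpolation formula:
P(x) = Σ yᵢ × Lᵢ(x)
where Lᵢ(x) = Π_{j≠i} (x - xⱼ)/(xᵢ - xⱼ)

L_0(4.7) = (4.7 - 6)/(4 - 6) × (4.7 - 8)/(4 - 8) × (4.7 - 10)/(4 - 10) = 0.473687
L_1(4.7) = (4.7 - 4)/(6 - 4) × (4.7 - 8)/(6 - 8) × (4.7 - 10)/(6 - 10) = 0.765188
L_2(4.7) = (4.7 - 4)/(8 - 4) × (4.7 - 6)/(8 - 6) × (4.7 - 10)/(8 - 10) = -0.301438
L_3(4.7) = (4.7 - 4)/(10 - 4) × (4.7 - 6)/(10 - 6) × (4.7 - 8)/(10 - 8) = 0.062562

P(4.7) = 2×L_0(4.7) + 6×L_1(4.7) + 5×L_2(4.7) + (-9)×L_3(4.7)
P(4.7) = 3.468250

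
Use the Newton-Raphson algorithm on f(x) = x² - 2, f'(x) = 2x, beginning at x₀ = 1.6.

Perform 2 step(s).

f(x) = x² - 2
f'(x) = 2x
x₀ = 1.6

Newton-Raphson formula: x_{n+1} = x_n - f(x_n)/f'(x_n)

Iteration 1:
  f(1.600000) = 0.560000
  f'(1.600000) = 3.200000
  x_1 = 1.600000 - 0.560000/3.200000 = 1.425000
Iteration 2:
  f(1.425000) = 0.030625
  f'(1.425000) = 2.850000
  x_2 = 1.425000 - 0.030625/2.850000 = 1.414254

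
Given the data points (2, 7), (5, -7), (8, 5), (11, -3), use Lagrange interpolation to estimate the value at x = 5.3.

Lagrange interpolation formula:
P(x) = Σ yᵢ × Lᵢ(x)
where Lᵢ(x) = Π_{j≠i} (x - xⱼ)/(xᵢ - xⱼ)

L_0(5.3) = (5.3 - 5)/(2 - 5) × (5.3 - 8)/(2 - 8) × (5.3 - 11)/(2 - 11) = -0.028500
L_1(5.3) = (5.3 - 2)/(5 - 2) × (5.3 - 8)/(5 - 8) × (5.3 - 11)/(5 - 11) = 0.940500
L_2(5.3) = (5.3 - 2)/(8 - 2) × (5.3 - 5)/(8 - 5) × (5.3 - 11)/(8 - 11) = 0.104500
L_3(5.3) = (5.3 - 2)/(11 - 2) × (5.3 - 5)/(11 - 5) × (5.3 - 8)/(11 - 8) = -0.016500

P(5.3) = 7×L_0(5.3) + (-7)×L_1(5.3) + 5×L_2(5.3) + (-3)×L_3(5.3)
P(5.3) = -6.211000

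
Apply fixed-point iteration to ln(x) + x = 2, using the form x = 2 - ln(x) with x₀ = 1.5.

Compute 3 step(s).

Equation: ln(x) + x = 2
Fixed-point form: x = 2 - ln(x)
x₀ = 1.5

x_1 = g(1.500000) = 1.594535
x_2 = g(1.594535) = 1.533418
x_3 = g(1.533418) = 1.572501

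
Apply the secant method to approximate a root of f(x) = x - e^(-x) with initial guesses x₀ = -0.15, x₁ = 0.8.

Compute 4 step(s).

f(x) = x - e^(-x)
x₀ = -0.15, x₁ = 0.8

Secant formula: x_{n+1} = x_n - f(x_n)(x_n - x_{n-1})/(f(x_n) - f(x_{n-1}))

Iteration 1:
  f(-0.150000) = -1.311834
  f(0.800000) = 0.350671
  x_2 = 0.800000 - 0.350671×(0.800000 - (-0.150000))/(0.350671 - (-1.311834))
       = 0.599617
Iteration 2:
  f(0.800000) = 0.350671
  f(0.599617) = 0.050595
  x_3 = 0.599617 - 0.050595×(0.599617 - 0.800000)/(0.050595 - 0.350671)
       = 0.565831
Iteration 3:
  f(0.599617) = 0.050595
  f(0.565831) = -0.002057
  x_4 = 0.565831 - (-0.002057)×(0.565831 - 0.599617)/(-0.002057 - 0.050595)
       = 0.567151
Iteration 4:
  f(0.565831) = -0.002057
  f(0.567151) = 0.000012
  x_5 = 0.567151 - 0.000012×(0.567151 - 0.565831)/(0.000012 - (-0.002057))
       = 0.567143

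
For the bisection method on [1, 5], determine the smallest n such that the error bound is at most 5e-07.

We need (b-a)/2^n ≤ 5e-07
(5 - 1)/2^n ≤ 5e-07
4/2^n ≤ 5e-07
2^n ≥ 8000000
n ≥ log₂(8000000) = 22.93
n ≥ 23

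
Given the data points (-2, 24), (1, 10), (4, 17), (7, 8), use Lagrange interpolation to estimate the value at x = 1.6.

Lagrange interpolation formula:
P(x) = Σ yᵢ × Lᵢ(x)
where Lᵢ(x) = Π_{j≠i} (x - xⱼ)/(xᵢ - xⱼ)

L_0(1.6) = (1.6 - 1)/(-2 - 1) × (1.6 - 4)/(-2 - 4) × (1.6 - 7)/(-2 - 7) = -0.048000
L_1(1.6) = (1.6 - (-2))/(1 - (-2)) × (1.6 - 4)/(1 - 4) × (1.6 - 7)/(1 - 7) = 0.864000
L_2(1.6) = (1.6 - (-2))/(4 - (-2)) × (1.6 - 1)/(4 - 1) × (1.6 - 7)/(4 - 7) = 0.216000
L_3(1.6) = (1.6 - (-2))/(7 - (-2)) × (1.6 - 1)/(7 - 1) × (1.6 - 4)/(7 - 4) = -0.032000

P(1.6) = 24×L_0(1.6) + 10×L_1(1.6) + 17×L_2(1.6) + 8×L_3(1.6)
P(1.6) = 10.904000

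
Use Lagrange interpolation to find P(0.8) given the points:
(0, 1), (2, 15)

Lagrange interpolation formula:
P(x) = Σ yᵢ × Lᵢ(x)
where Lᵢ(x) = Π_{j≠i} (x - xⱼ)/(xᵢ - xⱼ)

L_0(0.8) = (0.8 - 2)/(0 - 2) = 0.600000
L_1(0.8) = (0.8 - 0)/(2 - 0) = 0.400000

P(0.8) = 1×L_0(0.8) + 15×L_1(0.8)
P(0.8) = 6.600000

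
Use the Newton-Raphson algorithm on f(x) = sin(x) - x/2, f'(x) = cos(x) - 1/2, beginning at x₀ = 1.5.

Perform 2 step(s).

f(x) = sin(x) - x/2
f'(x) = cos(x) - 1/2
x₀ = 1.5

Newton-Raphson formula: x_{n+1} = x_n - f(x_n)/f'(x_n)

Iteration 1:
  f(1.500000) = 0.247495
  f'(1.500000) = -0.429263
  x_1 = 1.500000 - 0.247495/(-0.429263) = 2.076558
Iteration 2:
  f(2.076558) = -0.163473
  f'(2.076558) = -0.984474
  x_2 = 2.076558 - (-0.163473)/(-0.984474) = 1.910507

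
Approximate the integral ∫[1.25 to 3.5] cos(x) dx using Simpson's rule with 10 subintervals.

f(x) = cos(x)
a = 1.25, b = 3.5, n = 10
h = (b - a)/n = 0.225000

Simpson's rule: (h/3)[f(x₀) + 4f(x₁) + 2f(x₂) + ... + f(xₙ)]

x_0 = 1.2500, f(x_0) = 0.315322, coefficient = 1
x_1 = 1.4750, f(x_1) = 0.095650, coefficient = 4
x_2 = 1.7000, f(x_2) = -0.128844, coefficient = 2
x_3 = 1.9250, f(x_3) = -0.346844, coefficient = 4
x_4 = 2.1500, f(x_4) = -0.547358, coefficient = 2
x_5 = 2.3750, f(x_5) = -0.720278, coefficient = 4
x_6 = 2.6000, f(x_6) = -0.856889, coefficient = 2
x_7 = 2.8250, f(x_7) = -0.950302, coefficient = 4
x_8 = 3.0500, f(x_8) = -0.995808, coefficient = 2
x_9 = 3.2750, f(x_9) = -0.991114, coefficient = 4
x_10 = 3.5000, f(x_10) = -0.936457, coefficient = 1

I ≈ (0.225000/3) × -17.330486 = -1.299786
Exact value: -1.299768
Error: 0.000019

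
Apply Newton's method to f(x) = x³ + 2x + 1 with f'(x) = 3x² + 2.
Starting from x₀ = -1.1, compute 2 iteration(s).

f(x) = x³ + 2x + 1
f'(x) = 3x² + 2
x₀ = -1.1

Newton-Raphson formula: x_{n+1} = x_n - f(x_n)/f'(x_n)

Iteration 1:
  f(-1.100000) = -2.531000
  f'(-1.100000) = 5.630000
  x_1 = -1.100000 - (-2.531000)/5.630000 = -0.650444
Iteration 2:
  f(-0.650444) = -0.576076
  f'(-0.650444) = 3.269232
  x_2 = -0.650444 - (-0.576076)/3.269232 = -0.474233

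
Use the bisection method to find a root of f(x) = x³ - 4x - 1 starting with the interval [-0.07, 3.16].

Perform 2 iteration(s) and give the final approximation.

f(x) = x³ - 4x - 1
Initial interval: [-0.07, 3.16]

Iteration 1:
  c_1 = (-0.070000 + 3.160000)/2 = 1.545000
  f(c_1) = f(1.545000) = -3.492046
  f(a) × f(c) ≥ 0, new interval: [1.545000, 3.160000]
Iteration 2:
  c_2 = (1.545000 + 3.160000)/2 = 2.352500
  f(c_2) = f(2.352500) = 2.609338
  f(a) × f(c) < 0, new interval: [1.545000, 2.352500]

After 2 iteration(s), the approximation is c_2 = 2.352500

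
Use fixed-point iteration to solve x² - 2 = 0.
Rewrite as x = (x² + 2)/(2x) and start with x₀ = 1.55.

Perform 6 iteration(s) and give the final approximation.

Equation: x² - 2 = 0
Fixed-point form: x = (x² + 2)/(2x)
x₀ = 1.55

x_1 = g(1.550000) = 1.420161
x_2 = g(1.420161) = 1.414226
x_3 = g(1.414226) = 1.414214
x_4 = g(1.414214) = 1.414214
x_5 = g(1.414214) = 1.414214
x_6 = g(1.414214) = 1.414214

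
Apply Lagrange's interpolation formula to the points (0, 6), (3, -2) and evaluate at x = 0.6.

Lagrange interpolation formula:
P(x) = Σ yᵢ × Lᵢ(x)
where Lᵢ(x) = Π_{j≠i} (x - xⱼ)/(xᵢ - xⱼ)

L_0(0.6) = (0.6 - 3)/(0 - 3) = 0.800000
L_1(0.6) = (0.6 - 0)/(3 - 0) = 0.200000

P(0.6) = 6×L_0(0.6) + (-2)×L_1(0.6)
P(0.6) = 4.400000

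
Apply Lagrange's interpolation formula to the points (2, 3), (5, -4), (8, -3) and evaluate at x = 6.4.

Lagrange interpolation formula:
P(x) = Σ yᵢ × Lᵢ(x)
where Lᵢ(x) = Π_{j≠i} (x - xⱼ)/(xᵢ - xⱼ)

L_0(6.4) = (6.4 - 5)/(2 - 5) × (6.4 - 8)/(2 - 8) = -0.124444
L_1(6.4) = (6.4 - 2)/(5 - 2) × (6.4 - 8)/(5 - 8) = 0.782222
L_2(6.4) = (6.4 - 2)/(8 - 2) × (6.4 - 5)/(8 - 5) = 0.342222

P(6.4) = 3×L_0(6.4) + (-4)×L_1(6.4) + (-3)×L_2(6.4)
P(6.4) = -4.528889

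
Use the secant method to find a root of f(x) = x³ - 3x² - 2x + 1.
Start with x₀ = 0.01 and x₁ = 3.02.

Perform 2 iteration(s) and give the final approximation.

f(x) = x³ - 3x² - 2x + 1
x₀ = 0.01, x₁ = 3.02

Secant formula: x_{n+1} = x_n - f(x_n)(x_n - x_{n-1})/(f(x_n) - f(x_{n-1}))

Iteration 1:
  f(0.010000) = 0.979701
  f(3.020000) = -4.857592
  x_2 = 3.020000 - (-4.857592)×(3.020000 - 0.010000)/(-4.857592 - 0.979701)
       = 0.515183
Iteration 2:
  f(3.020000) = -4.857592
  f(0.515183) = -0.689869
  x_3 = 0.515183 - (-0.689869)×(0.515183 - 3.020000)/(-0.689869 - (-4.857592))
       = 0.100569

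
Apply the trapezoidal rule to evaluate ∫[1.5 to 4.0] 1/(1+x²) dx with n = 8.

f(x) = 1/(1+x²)
a = 1.5, b = 4.0, n = 8
h = (b - a)/n = 0.312500

Trapezoidal rule: (h/2)[f(x₀) + 2f(x₁) + 2f(x₂) + ... + f(xₙ)]

x_0 = 1.5000, f(x_0) = 0.307692, coefficient = 1
x_1 = 1.8125, f(x_1) = 0.233364, coefficient = 2
x_2 = 2.1250, f(x_2) = 0.181303, coefficient = 2
x_3 = 2.4375, f(x_3) = 0.144063, coefficient = 2
x_4 = 2.7500, f(x_4) = 0.116788, coefficient = 2
x_5 = 3.0625, f(x_5) = 0.096349, coefficient = 2
x_6 = 3.3750, f(x_6) = 0.080706, coefficient = 2
x_7 = 3.6875, f(x_7) = 0.068504, coefficient = 2
x_8 = 4.0000, f(x_8) = 0.058824, coefficient = 1

I ≈ (0.312500/2) × 2.208671 = 0.345105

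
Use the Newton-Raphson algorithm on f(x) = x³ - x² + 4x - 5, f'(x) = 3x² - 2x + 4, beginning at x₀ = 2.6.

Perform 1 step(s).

f(x) = x³ - x² + 4x - 5
f'(x) = 3x² - 2x + 4
x₀ = 2.6

Newton-Raphson formula: x_{n+1} = x_n - f(x_n)/f'(x_n)

Iteration 1:
  f(2.600000) = 16.216000
  f'(2.600000) = 19.080000
  x_1 = 2.600000 - 16.216000/19.080000 = 1.750105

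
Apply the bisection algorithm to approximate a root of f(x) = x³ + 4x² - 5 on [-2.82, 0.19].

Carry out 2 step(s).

f(x) = x³ + 4x² - 5
Initial interval: [-2.82, 0.19]

Iteration 1:
  c_1 = (-2.820000 + 0.190000)/2 = -1.315000
  f(c_1) = f(-1.315000) = -0.357031
  f(a) × f(c) < 0, new interval: [-2.820000, -1.315000]
Iteration 2:
  c_2 = (-2.820000 + (-1.315000))/2 = -2.067500
  f(c_2) = f(-2.067500) = 3.260580
  f(a) × f(c) ≥ 0, new interval: [-2.067500, -1.315000]

After 2 iteration(s), the approximation is c_2 = -2.067500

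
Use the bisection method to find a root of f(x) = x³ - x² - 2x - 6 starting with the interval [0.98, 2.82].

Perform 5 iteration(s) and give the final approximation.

f(x) = x³ - x² - 2x - 6
Initial interval: [0.98, 2.82]

Iteration 1:
  c_1 = (0.980000 + 2.820000)/2 = 1.900000
  f(c_1) = f(1.900000) = -6.551000
  f(a) × f(c) ≥ 0, new interval: [1.900000, 2.820000]
Iteration 2:
  c_2 = (1.900000 + 2.820000)/2 = 2.360000
  f(c_2) = f(2.360000) = -3.145344
  f(a) × f(c) ≥ 0, new interval: [2.360000, 2.820000]
Iteration 3:
  c_3 = (2.360000 + 2.820000)/2 = 2.590000
  f(c_3) = f(2.590000) = -0.514121
  f(a) × f(c) ≥ 0, new interval: [2.590000, 2.820000]
Iteration 4:
  c_4 = (2.590000 + 2.820000)/2 = 2.705000
  f(c_4) = f(2.705000) = 1.065528
  f(a) × f(c) < 0, new interval: [2.590000, 2.705000]
Iteration 5:
  c_5 = (2.590000 + 2.705000)/2 = 2.647500
  f(c_5) = f(2.647500) = 0.252750
  f(a) × f(c) < 0, new interval: [2.590000, 2.647500]

After 5 iteration(s), the approximation is c_5 = 2.647500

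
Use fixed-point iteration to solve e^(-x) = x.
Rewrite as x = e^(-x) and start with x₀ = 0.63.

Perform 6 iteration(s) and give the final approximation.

Equation: e^(-x) = x
Fixed-point form: x = e^(-x)
x₀ = 0.63

x_1 = g(0.630000) = 0.532592
x_2 = g(0.532592) = 0.587081
x_3 = g(0.587081) = 0.555948
x_4 = g(0.555948) = 0.573529
x_5 = g(0.573529) = 0.563533
x_6 = g(0.563533) = 0.569194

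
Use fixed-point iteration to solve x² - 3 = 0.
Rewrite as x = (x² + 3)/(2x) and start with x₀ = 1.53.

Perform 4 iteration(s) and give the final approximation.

Equation: x² - 3 = 0
Fixed-point form: x = (x² + 3)/(2x)
x₀ = 1.53

x_1 = g(1.530000) = 1.745392
x_2 = g(1.745392) = 1.732102
x_3 = g(1.732102) = 1.732051
x_4 = g(1.732051) = 1.732051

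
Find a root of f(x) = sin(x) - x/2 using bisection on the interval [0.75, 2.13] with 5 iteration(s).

f(x) = sin(x) - x/2
Initial interval: [0.75, 2.13]

Iteration 1:
  c_1 = (0.750000 + 2.130000)/2 = 1.440000
  f(c_1) = f(1.440000) = 0.271458
  f(a) × f(c) ≥ 0, new interval: [1.440000, 2.130000]
Iteration 2:
  c_2 = (1.440000 + 2.130000)/2 = 1.785000
  f(c_2) = f(1.785000) = 0.084646
  f(a) × f(c) ≥ 0, new interval: [1.785000, 2.130000]
Iteration 3:
  c_3 = (1.785000 + 2.130000)/2 = 1.957500
  f(c_3) = f(1.957500) = -0.052593
  f(a) × f(c) < 0, new interval: [1.785000, 1.957500]
Iteration 4:
  c_4 = (1.785000 + 1.957500)/2 = 1.871250
  f(c_4) = f(1.871250) = 0.019577
  f(a) × f(c) ≥ 0, new interval: [1.871250, 1.957500]
Iteration 5:
  c_5 = (1.871250 + 1.957500)/2 = 1.914375
  f(c_5) = f(1.914375) = -0.015632
  f(a) × f(c) < 0, new interval: [1.871250, 1.914375]

After 5 iteration(s), the approximation is c_5 = 1.914375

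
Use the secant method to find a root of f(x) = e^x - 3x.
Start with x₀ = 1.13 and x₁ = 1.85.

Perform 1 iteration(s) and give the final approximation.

f(x) = e^x - 3x
x₀ = 1.13, x₁ = 1.85

Secant formula: x_{n+1} = x_n - f(x_n)(x_n - x_{n-1})/(f(x_n) - f(x_{n-1}))

Iteration 1:
  f(1.130000) = -0.294343
  f(1.850000) = 0.809820
  x_2 = 1.850000 - 0.809820×(1.850000 - 1.130000)/(0.809820 - (-0.294343))
       = 1.321935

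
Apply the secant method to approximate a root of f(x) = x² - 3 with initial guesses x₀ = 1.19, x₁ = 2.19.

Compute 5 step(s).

f(x) = x² - 3
x₀ = 1.19, x₁ = 2.19

Secant formula: x_{n+1} = x_n - f(x_n)(x_n - x_{n-1})/(f(x_n) - f(x_{n-1}))

Iteration 1:
  f(1.190000) = -1.583900
  f(2.190000) = 1.796100
  x_2 = 2.190000 - 1.796100×(2.190000 - 1.190000)/(1.796100 - (-1.583900))
       = 1.658609
Iteration 2:
  f(2.190000) = 1.796100
  f(1.658609) = -0.249015
  x_3 = 1.658609 - (-0.249015)×(1.658609 - 2.190000)/(-0.249015 - 1.796100)
       = 1.723312
Iteration 3:
  f(1.658609) = -0.249015
  f(1.723312) = -0.030196
  x_4 = 1.723312 - (-0.030196)×(1.723312 - 1.658609)/(-0.030196 - (-0.249015))
       = 1.732241
Iteration 4:
  f(1.723312) = -0.030196
  f(1.732241) = 0.000657
  x_5 = 1.732241 - 0.000657×(1.732241 - 1.723312)/(0.000657 - (-0.030196))
       = 1.732050
Iteration 5:
  f(1.732241) = 0.000657
  f(1.732050) = -0.000002
  x_6 = 1.732050 - (-0.000002)×(1.732050 - 1.732241)/(-0.000002 - 0.000657)
       = 1.732051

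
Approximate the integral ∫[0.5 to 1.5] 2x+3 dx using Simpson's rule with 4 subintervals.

f(x) = 2x+3
a = 0.5, b = 1.5, n = 4
h = (b - a)/n = 0.250000

Simpson's rule: (h/3)[f(x₀) + 4f(x₁) + 2f(x₂) + ... + f(xₙ)]

x_0 = 0.5000, f(x_0) = 4.000000, coefficient = 1
x_1 = 0.7500, f(x_1) = 4.500000, coefficient = 4
x_2 = 1.0000, f(x_2) = 5.000000, coefficient = 2
x_3 = 1.2500, f(x_3) = 5.500000, coefficient = 4
x_4 = 1.5000, f(x_4) = 6.000000, coefficient = 1

I ≈ (0.250000/3) × 60.000000 = 5.000000
Exact value: 5.000000
Error: 0.000000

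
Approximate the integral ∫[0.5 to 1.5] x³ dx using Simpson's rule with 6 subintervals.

f(x) = x³
a = 0.5, b = 1.5, n = 6
h = (b - a)/n = 0.166667

Simpson's rule: (h/3)[f(x₀) + 4f(x₁) + 2f(x₂) + ... + f(xₙ)]

x_0 = 0.5000, f(x_0) = 0.125000, coefficient = 1
x_1 = 0.6667, f(x_1) = 0.296296, coefficient = 4
x_2 = 0.8333, f(x_2) = 0.578704, coefficient = 2
x_3 = 1.0000, f(x_3) = 1.000000, coefficient = 4
x_4 = 1.1667, f(x_4) = 1.587963, coefficient = 2
x_5 = 1.3333, f(x_5) = 2.370370, coefficient = 4
x_6 = 1.5000, f(x_6) = 3.375000, coefficient = 1

I ≈ (0.166667/3) × 22.500000 = 1.250000
Exact value: 1.250000
Error: 0.000000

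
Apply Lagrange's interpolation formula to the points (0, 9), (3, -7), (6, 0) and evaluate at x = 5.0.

Lagrange interpolation formula:
P(x) = Σ yᵢ × Lᵢ(x)
where Lᵢ(x) = Π_{j≠i} (x - xⱼ)/(xᵢ - xⱼ)

L_0(5.0) = (5.0 - 3)/(0 - 3) × (5.0 - 6)/(0 - 6) = -0.111111
L_1(5.0) = (5.0 - 0)/(3 - 0) × (5.0 - 6)/(3 - 6) = 0.555556
L_2(5.0) = (5.0 - 0)/(6 - 0) × (5.0 - 3)/(6 - 3) = 0.555556

P(5.0) = 9×L_0(5.0) + (-7)×L_1(5.0) + 0×L_2(5.0)
P(5.0) = -4.888889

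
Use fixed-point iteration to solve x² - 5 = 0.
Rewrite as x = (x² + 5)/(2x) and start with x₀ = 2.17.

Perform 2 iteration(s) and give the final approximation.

Equation: x² - 5 = 0
Fixed-point form: x = (x² + 5)/(2x)
x₀ = 2.17

x_1 = g(2.170000) = 2.237074
x_2 = g(2.237074) = 2.236068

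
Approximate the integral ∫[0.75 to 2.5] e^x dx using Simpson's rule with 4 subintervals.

f(x) = e^x
a = 0.75, b = 2.5, n = 4
h = (b - a)/n = 0.437500

Simpson's rule: (h/3)[f(x₀) + 4f(x₁) + 2f(x₂) + ... + f(xₙ)]

x_0 = 0.7500, f(x_0) = 2.117000, coefficient = 1
x_1 = 1.1875, f(x_1) = 3.278874, coefficient = 4
x_2 = 1.6250, f(x_2) = 5.078419, coefficient = 2
x_3 = 2.0625, f(x_3) = 7.865609, coefficient = 4
x_4 = 2.5000, f(x_4) = 12.182494, coefficient = 1

I ≈ (0.437500/3) × 69.034264 = 10.067497
Exact value: 10.065494
Error: 0.002003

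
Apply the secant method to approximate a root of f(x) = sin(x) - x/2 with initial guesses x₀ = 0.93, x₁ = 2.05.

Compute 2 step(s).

f(x) = sin(x) - x/2
x₀ = 0.93, x₁ = 2.05

Secant formula: x_{n+1} = x_n - f(x_n)(x_n - x_{n-1})/(f(x_n) - f(x_{n-1}))

Iteration 1:
  f(0.930000) = 0.336620
  f(2.050000) = -0.137638
  x_2 = 2.050000 - (-0.137638)×(2.050000 - 0.930000)/(-0.137638 - 0.336620)
       = 1.724957
Iteration 2:
  f(2.050000) = -0.137638
  f(1.724957) = 0.125662
  x_3 = 1.724957 - 0.125662×(1.724957 - 2.050000)/(0.125662 - (-0.137638))
       = 1.880087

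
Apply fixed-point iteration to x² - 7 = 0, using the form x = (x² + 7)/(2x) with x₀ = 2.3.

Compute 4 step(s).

Equation: x² - 7 = 0
Fixed-point form: x = (x² + 7)/(2x)
x₀ = 2.3

x_1 = g(2.300000) = 2.671739
x_2 = g(2.671739) = 2.645878
x_3 = g(2.645878) = 2.645751
x_4 = g(2.645751) = 2.645751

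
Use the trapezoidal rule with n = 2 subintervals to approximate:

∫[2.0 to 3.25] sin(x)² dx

f(x) = sin(x)²
a = 2.0, b = 3.25, n = 2
h = (b - a)/n = 0.625000

Trapezoidal rule: (h/2)[f(x₀) + 2f(x₁) + 2f(x₂) + ... + f(xₙ)]

x_0 = 2.0000, f(x_0) = 0.826822, coefficient = 1
x_1 = 2.6250, f(x_1) = 0.243957, coefficient = 2
x_2 = 3.2500, f(x_2) = 0.011706, coefficient = 1

I ≈ (0.625000/2) × 1.326443 = 0.414513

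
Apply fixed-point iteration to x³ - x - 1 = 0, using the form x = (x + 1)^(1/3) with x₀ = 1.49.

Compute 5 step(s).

Equation: x³ - x - 1 = 0
Fixed-point form: x = (x + 1)^(1/3)
x₀ = 1.49

x_1 = g(1.490000) = 1.355397
x_2 = g(1.355397) = 1.330520
x_3 = g(1.330520) = 1.325819
x_4 = g(1.325819) = 1.324927
x_5 = g(1.324927) = 1.324758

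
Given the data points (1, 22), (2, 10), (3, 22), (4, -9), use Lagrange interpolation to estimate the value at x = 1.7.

Lagrange interpolation formula:
P(x) = Σ yᵢ × Lᵢ(x)
where Lᵢ(x) = Π_{j≠i} (x - xⱼ)/(xᵢ - xⱼ)

L_0(1.7) = (1.7 - 2)/(1 - 2) × (1.7 - 3)/(1 - 3) × (1.7 - 4)/(1 - 4) = 0.149500
L_1(1.7) = (1.7 - 1)/(2 - 1) × (1.7 - 3)/(2 - 3) × (1.7 - 4)/(2 - 4) = 1.046500
L_2(1.7) = (1.7 - 1)/(3 - 1) × (1.7 - 2)/(3 - 2) × (1.7 - 4)/(3 - 4) = -0.241500
L_3(1.7) = (1.7 - 1)/(4 - 1) × (1.7 - 2)/(4 - 2) × (1.7 - 3)/(4 - 3) = 0.045500

P(1.7) = 22×L_0(1.7) + 10×L_1(1.7) + 22×L_2(1.7) + (-9)×L_3(1.7)
P(1.7) = 8.031500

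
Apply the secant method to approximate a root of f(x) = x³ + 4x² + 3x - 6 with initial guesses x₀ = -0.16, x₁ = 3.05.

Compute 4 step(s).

f(x) = x³ + 4x² + 3x - 6
x₀ = -0.16, x₁ = 3.05

Secant formula: x_{n+1} = x_n - f(x_n)(x_n - x_{n-1})/(f(x_n) - f(x_{n-1}))

Iteration 1:
  f(-0.160000) = -6.381696
  f(3.050000) = 68.732625
  x_2 = 3.050000 - 68.732625×(3.050000 - (-0.160000))/(68.732625 - (-6.381696))
       = 0.112721
Iteration 2:
  f(3.050000) = 68.732625
  f(0.112721) = -5.609581
  x_3 = 0.112721 - (-5.609581)×(0.112721 - 3.050000)/(-5.609581 - 68.732625)
       = 0.334357
Iteration 3:
  f(0.112721) = -5.609581
  f(0.334357) = -4.512372
  x_4 = 0.334357 - (-4.512372)×(0.334357 - 0.112721)/(-4.512372 - (-5.609581))
       = 1.245855
Iteration 4:
  f(0.334357) = -4.512372
  f(1.245855) = 5.879944
  x_5 = 1.245855 - 5.879944×(1.245855 - 0.334357)/(5.879944 - (-4.512372))
       = 0.730132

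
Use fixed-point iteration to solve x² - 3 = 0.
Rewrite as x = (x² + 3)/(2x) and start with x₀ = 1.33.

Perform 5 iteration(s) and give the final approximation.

Equation: x² - 3 = 0
Fixed-point form: x = (x² + 3)/(2x)
x₀ = 1.33

x_1 = g(1.330000) = 1.792820
x_2 = g(1.792820) = 1.733081
x_3 = g(1.733081) = 1.732051
x_4 = g(1.732051) = 1.732051
x_5 = g(1.732051) = 1.732051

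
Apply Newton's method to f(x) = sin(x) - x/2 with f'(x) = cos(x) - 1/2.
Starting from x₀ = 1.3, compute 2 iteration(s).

f(x) = sin(x) - x/2
f'(x) = cos(x) - 1/2
x₀ = 1.3

Newton-Raphson formula: x_{n+1} = x_n - f(x_n)/f'(x_n)

Iteration 1:
  f(1.300000) = 0.313558
  f'(1.300000) = -0.232501
  x_1 = 1.300000 - 0.313558/(-0.232501) = 2.648631
Iteration 2:
  f(2.648631) = -0.851078
  f'(2.648631) = -1.380935
  x_2 = 2.648631 - (-0.851078)/(-1.380935) = 2.032325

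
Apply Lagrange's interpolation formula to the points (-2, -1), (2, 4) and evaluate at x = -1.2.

Lagrange interpolation formula:
P(x) = Σ yᵢ × Lᵢ(x)
where Lᵢ(x) = Π_{j≠i} (x - xⱼ)/(xᵢ - xⱼ)

L_0(-1.2) = (-1.2 - 2)/(-2 - 2) = 0.800000
L_1(-1.2) = (-1.2 - (-2))/(2 - (-2)) = 0.200000

P(-1.2) = (-1)×L_0(-1.2) + 4×L_1(-1.2)
P(-1.2) = 0.000000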